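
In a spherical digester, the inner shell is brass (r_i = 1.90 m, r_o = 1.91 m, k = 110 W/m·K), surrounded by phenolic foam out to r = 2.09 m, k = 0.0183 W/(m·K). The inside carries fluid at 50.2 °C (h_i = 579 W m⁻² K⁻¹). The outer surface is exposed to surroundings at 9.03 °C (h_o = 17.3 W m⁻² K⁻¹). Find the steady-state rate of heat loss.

Resistance network (inner→outer):
  R_conv,in = 1/(4πr²h) = 1/(4π·1.90²·579) = 3.807×10^-5 K/W
  R_brass = (1/1.90 − 1/1.91)/(4πk) = 0.002756/(4π·110) = 1.993×10^-6 K/W
  R_phenolic foam = (1/1.91 − 1/2.09)/(4πk) = 0.04509/(4π·0.0183) = 0.1961 K/W
  R_conv,out = 1/(4πr²h) = 1/(4π·2.09²·17.3) = 0.001053 K/W
ΣR = 3.807×10^-5 + 1.993×10^-6 + 0.1961 + 0.001053 = 0.1972 K/W
Q = ΔT/ΣR = (50.2 °C − 9.03 °C)/0.1972 = 209 W

Q = 209 W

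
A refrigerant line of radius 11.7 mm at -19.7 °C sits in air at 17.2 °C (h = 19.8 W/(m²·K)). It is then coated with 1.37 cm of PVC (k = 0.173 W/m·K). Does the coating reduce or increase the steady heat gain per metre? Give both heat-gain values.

Critical radius for a cylinder: r_cr = k/h = 0.00874 m = 0.874 cm.
Outer radius after coating: r₂ = 0.0117 + 0.0137 = 0.0254 m.
Since r₁ ≥ r_cr, any added insulation reduces the heat gain.
Bare: R = 1/(2πr₁h) = 0.6870 m·K/W; Q = 36.9/0.6870 = 53.7 W/m.
Coated: R = R_cond + R_conv = 1.030 m·K/W; Q = 36.9/1.030 = 35.8 W/m.

reduces: 53.7 → 35.8 W/m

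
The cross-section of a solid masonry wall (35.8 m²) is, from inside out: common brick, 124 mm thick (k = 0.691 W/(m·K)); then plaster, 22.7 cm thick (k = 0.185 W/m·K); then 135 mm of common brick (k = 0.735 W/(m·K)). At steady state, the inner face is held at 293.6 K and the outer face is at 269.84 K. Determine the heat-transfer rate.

Treat each layer as a resistance in series:
  R_common brick = L/(kA) = 0.124/(0.691·35.8) = 0.005013 K/W
  R_plaster = L/(kA) = 0.227/(0.185·35.8) = 0.03427 K/W
  R_common brick = L/(kA) = 0.135/(0.735·35.8) = 0.005131 K/W
ΣR = 0.005013 + 0.03427 + 0.005131 = 0.04441 K/W
Q = ΔT/ΣR = (293.6 K − 269.84 K)/0.04441 = 535 W

Q = 535 W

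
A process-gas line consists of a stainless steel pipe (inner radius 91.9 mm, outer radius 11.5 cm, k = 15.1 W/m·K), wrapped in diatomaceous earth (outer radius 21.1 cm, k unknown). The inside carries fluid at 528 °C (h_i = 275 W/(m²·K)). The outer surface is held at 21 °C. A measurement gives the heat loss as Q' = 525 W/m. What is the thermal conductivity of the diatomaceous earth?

ΣR = ΔT/Q' = |528 − 21|/525 = 0.9657 m·K/W
Known resistances:
  R'_conv,in = 1/(2πr h) = 1/(2π·0.0919·275) = 0.006298 m·K/W
  R'_stainless steel = ln(0.115/0.0919)/(2πk) = 0.2242/(2π·15.1) = 0.002363 m·K/W
R_diatomaceous earth = ΣR − ΣR_known = 0.9657 − 0.008661 = 0.9570 m·K/W
ln(r₂/r₁)/(2πk) = 0.9570 ⇒ k = 0.6069/(2π·0.9570) = 0.101 W/m·K

k = 0.101 W/m·K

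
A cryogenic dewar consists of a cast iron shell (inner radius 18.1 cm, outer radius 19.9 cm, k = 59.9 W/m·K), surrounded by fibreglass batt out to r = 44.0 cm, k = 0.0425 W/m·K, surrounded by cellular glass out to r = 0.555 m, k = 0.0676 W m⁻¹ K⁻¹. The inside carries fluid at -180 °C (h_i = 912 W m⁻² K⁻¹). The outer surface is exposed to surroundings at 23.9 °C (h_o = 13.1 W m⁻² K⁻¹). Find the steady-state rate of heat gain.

Q = 35.6 W

Treat each layer as a resistance in series:
  R_conv,in = 1/(4πr²h) = 1/(4π·0.181²·912) = 0.002663 K/W
  R_cast iron = (1/0.181 − 1/0.199)/(4πk) = 0.4997/(4π·59.9) = 6.639×10^-4 K/W
  R_fibreglass batt = (1/0.199 − 1/0.440)/(4πk) = 2.752/(4π·0.0425) = 5.154 K/W
  R_cellular glass = (1/0.440 − 1/0.555)/(4πk) = 0.4709/(4π·0.0676) = 0.5544 K/W
  R_conv,out = 1/(4πr²h) = 1/(4π·0.555²·13.1) = 0.01972 K/W
ΣR = 0.002663 + 6.639×10^-4 + 5.154 + 0.5544 + 0.01972 = 5.731 K/W
Q = ΔT/ΣR = (-180 °C − 23.9 °C)/5.731 = -35.6 W
(Negative Q ⇒ heat flows inward; heat gain = 35.6 W.)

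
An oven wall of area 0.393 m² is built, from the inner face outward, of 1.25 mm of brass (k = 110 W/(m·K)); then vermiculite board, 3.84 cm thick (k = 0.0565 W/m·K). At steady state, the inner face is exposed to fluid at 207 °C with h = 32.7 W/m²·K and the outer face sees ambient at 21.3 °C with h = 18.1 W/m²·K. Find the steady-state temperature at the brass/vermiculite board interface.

Resistance network (inner→outer):
  R_conv,in = 1/(hA) = 1/(32.7·0.393) = 0.07781 K/W
  R_brass = L/(kA) = 0.00125/(110·0.393) = 2.892×10^-5 K/W
  R_vermiculite board = L/(kA) = 0.0384/(0.0565·0.393) = 1.729 K/W
  R_conv,out = 1/(hA) = 1/(18.1·0.393) = 0.1406 K/W
ΣR = 0.07781 + 2.892×10^-5 + 1.729 + 0.1406 = 1.947 K/W
Q = ΔT/ΣR = (207 °C − 21.3 °C)/1.947 = 95.38 W
From the inner boundary to the brass/vermiculite board interface, ΣR_partial = 0.07784 K/W.
T_interface = T_in − Q·ΣR_partial = 207 °C − (95.38)(0.07784) = 200 °C

T = 200 °C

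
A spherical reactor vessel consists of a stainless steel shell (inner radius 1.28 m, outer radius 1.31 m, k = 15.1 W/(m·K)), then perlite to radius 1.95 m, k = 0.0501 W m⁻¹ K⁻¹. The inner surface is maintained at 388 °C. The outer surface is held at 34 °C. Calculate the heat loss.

Treat each layer as a resistance in series:
  R_stainless steel = (1/1.28 − 1/1.31)/(4πk) = 0.01789/(4π·15.1) = 9.429×10^-5 K/W
  R_perlite = (1/1.31 − 1/1.95)/(4πk) = 0.2505/(4π·0.0501) = 0.3979 K/W
ΣR = 9.429×10^-5 + 0.3979 = 0.3980 K/W
Q = ΔT/ΣR = (388 °C − 34 °C)/0.3980 = 889 W

Q = 889 W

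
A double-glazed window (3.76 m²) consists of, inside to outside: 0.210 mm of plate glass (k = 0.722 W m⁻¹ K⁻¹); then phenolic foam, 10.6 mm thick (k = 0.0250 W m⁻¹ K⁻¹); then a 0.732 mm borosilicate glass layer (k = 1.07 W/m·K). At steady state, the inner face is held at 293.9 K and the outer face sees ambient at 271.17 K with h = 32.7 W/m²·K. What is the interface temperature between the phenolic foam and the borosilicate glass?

Resistance network (inner→outer):
  R_plate glass = L/(kA) = 2.10×10^-4/(0.722·3.76) = 7.736×10^-5 K/W
  R_phenolic foam = L/(kA) = 0.0106/(0.0250·3.76) = 0.1128 K/W
  R_borosilicate glass = L/(kA) = 7.32×10^-4/(1.07·3.76) = 1.819×10^-4 K/W
  R_conv,out = 1/(hA) = 1/(32.7·3.76) = 0.008133 K/W
ΣR = 7.736×10^-5 + 0.1128 + 1.819×10^-4 + 0.008133 = 0.1212 K/W
Q = ΔT/ΣR = (293.9 K − 271.17 K)/0.1212 = 187.5 W
From the inner boundary to the phenolic foam/borosilicate glass interface, ΣR_partial = 0.1129 K/W.
T_interface = T_in − Q·ΣR_partial = 293.9 K − (187.5)(0.1129) = 272.73 K

T = 272.73 K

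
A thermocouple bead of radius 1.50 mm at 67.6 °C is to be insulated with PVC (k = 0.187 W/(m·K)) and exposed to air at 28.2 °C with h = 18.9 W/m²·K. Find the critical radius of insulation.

r_cr = 1.98 cm

For a sphere, r_cr = 2k_ins/h = 2·0.187/18.9 = 0.0198 m = 1.98 cm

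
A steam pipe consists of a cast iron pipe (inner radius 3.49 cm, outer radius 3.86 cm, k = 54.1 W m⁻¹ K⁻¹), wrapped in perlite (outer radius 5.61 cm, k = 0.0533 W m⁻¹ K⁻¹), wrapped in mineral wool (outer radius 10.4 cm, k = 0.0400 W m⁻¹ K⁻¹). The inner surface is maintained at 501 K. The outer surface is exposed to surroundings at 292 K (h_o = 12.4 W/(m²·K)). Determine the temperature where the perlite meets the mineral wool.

T = 438 K

Resistance network (inner→outer):
  R'_cast iron = ln(0.0386/0.0349)/(2πk) = 0.1008/(2π·54.1) = 2.964×10^-4 m·K/W
  R'_perlite = ln(0.0561/0.0386)/(2πk) = 0.3739/(2π·0.0533) = 1.116 m·K/W
  R'_mineral wool = ln(0.104/0.0561)/(2πk) = 0.6173/(2π·0.0400) = 2.456 m·K/W
  R'_conv,out = 1/(2πr h) = 1/(2π·0.104·12.4) = 0.1234 m·K/W
ΣR = 2.964×10^-4 + 1.116 + 2.456 + 0.1234 = 3.696 m·K/W
Q' = ΔT/ΣR = (501 K − 292 K)/3.696 = 56.55 W/m
From the inner boundary to the perlite/mineral wool interface, ΣR_partial = 1.116 m·K/W.
T_interface = T_in − Q'·ΣR_partial = 501 K − (56.55)(1.116) = 438 K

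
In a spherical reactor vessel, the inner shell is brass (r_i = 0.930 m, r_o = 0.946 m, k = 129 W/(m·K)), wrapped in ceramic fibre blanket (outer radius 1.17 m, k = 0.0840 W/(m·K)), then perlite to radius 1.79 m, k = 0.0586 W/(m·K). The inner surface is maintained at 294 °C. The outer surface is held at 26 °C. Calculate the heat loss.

Treat each layer as a resistance in series:
  R_brass = (1/0.930 − 1/0.946)/(4πk) = 0.01819/(4π·129) = 1.122×10^-5 K/W
  R_ceramic fibre blanket = (1/0.946 − 1/1.17)/(4πk) = 0.2024/(4π·0.0840) = 0.1917 K/W
  R_perlite = (1/1.17 − 1/1.79)/(4πk) = 0.2960/(4π·0.0586) = 0.4020 K/W
ΣR = 1.122×10^-5 + 0.1917 + 0.4020 = 0.5937 K/W
Q = ΔT/ΣR = (294 °C − 26 °C)/0.5937 = 451 W

Q = 451 W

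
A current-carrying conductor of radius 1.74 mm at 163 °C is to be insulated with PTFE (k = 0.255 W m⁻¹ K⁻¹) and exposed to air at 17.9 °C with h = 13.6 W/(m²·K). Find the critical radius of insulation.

For a cylinder, r_cr = k_ins/h = 0.255/13.6 = 0.0187 m = 1.88 cm

r_cr = 1.88 cm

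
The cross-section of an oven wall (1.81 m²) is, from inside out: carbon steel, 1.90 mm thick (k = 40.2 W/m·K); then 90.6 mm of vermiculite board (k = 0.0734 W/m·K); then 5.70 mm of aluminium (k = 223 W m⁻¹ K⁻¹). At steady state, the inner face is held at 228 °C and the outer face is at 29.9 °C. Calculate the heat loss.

Treat each layer as a resistance in series:
  R_carbon steel = L/(kA) = 0.00190/(40.2·1.81) = 2.611×10^-5 K/W
  R_vermiculite board = L/(kA) = 0.0906/(0.0734·1.81) = 0.6820 K/W
  R_aluminium = L/(kA) = 0.00570/(223·1.81) = 1.412×10^-5 K/W
ΣR = 2.611×10^-5 + 0.6820 + 1.412×10^-5 = 0.6820 K/W
Q = ΔT/ΣR = (228 °C − 29.9 °C)/0.6820 = 290 W

Q = 290 W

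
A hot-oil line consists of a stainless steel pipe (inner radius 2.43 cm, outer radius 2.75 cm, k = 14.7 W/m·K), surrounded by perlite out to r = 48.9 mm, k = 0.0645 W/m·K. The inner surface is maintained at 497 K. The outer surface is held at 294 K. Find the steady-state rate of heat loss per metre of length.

Treat each layer as a resistance in series:
  R'_stainless steel = ln(0.0275/0.0243)/(2πk) = 0.1237/(2π·14.7) = 0.001339 m·K/W
  R'_perlite = ln(0.0489/0.0275)/(2πk) = 0.5756/(2π·0.0645) = 1.420 m·K/W
ΣR = 0.001339 + 1.420 = 1.421 m·K/W
Q' = ΔT/ΣR = (497 K − 294 K)/1.421 = 143 W/m

Q' = 143 W/m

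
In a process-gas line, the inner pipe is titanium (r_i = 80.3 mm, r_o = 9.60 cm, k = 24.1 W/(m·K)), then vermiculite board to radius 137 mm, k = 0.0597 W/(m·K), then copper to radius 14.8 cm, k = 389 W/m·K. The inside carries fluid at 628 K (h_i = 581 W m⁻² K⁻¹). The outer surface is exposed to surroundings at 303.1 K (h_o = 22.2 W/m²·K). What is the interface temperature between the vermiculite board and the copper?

Series thermal resistances, inner to outer:
  R'_conv,in = 1/(2πr h) = 1/(2π·0.0803·581) = 0.003411 m·K/W
  R'_titanium = ln(0.0960/0.0803)/(2πk) = 0.1786/(2π·24.1) = 0.001179 m·K/W
  R'_vermiculite board = ln(0.137/0.0960)/(2πk) = 0.3556/(2π·0.0597) = 0.9481 m·K/W
  R'_copper = ln(0.148/0.137)/(2πk) = 0.07723/(2π·389) = 3.160×10^-5 m·K/W
  R'_conv,out = 1/(2πr h) = 1/(2π·0.148·22.2) = 0.04844 m·K/W
ΣR = 0.003411 + 0.001179 + 0.9481 + 3.160×10^-5 + 0.04844 = 1.001 m·K/W
Q' = ΔT/ΣR = (628 K − 303.1 K)/1.001 = 324.6 W/m
From the inner boundary to the vermiculite board/copper interface, ΣR_partial = 0.9527 m·K/W.
T_interface = T_in − Q'·ΣR_partial = 628 K − (324.6)(0.9527) = 318.8 K

T = 318.8 K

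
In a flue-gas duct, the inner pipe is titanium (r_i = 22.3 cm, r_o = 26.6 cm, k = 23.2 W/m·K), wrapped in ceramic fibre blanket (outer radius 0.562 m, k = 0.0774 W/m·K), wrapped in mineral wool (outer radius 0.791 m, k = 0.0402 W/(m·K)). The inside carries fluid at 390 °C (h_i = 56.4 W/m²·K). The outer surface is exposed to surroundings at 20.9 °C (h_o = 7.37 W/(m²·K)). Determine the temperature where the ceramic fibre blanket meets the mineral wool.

Series thermal resistances, inner to outer:
  R'_conv,in = 1/(2πr h) = 1/(2π·0.223·56.4) = 0.01265 m·K/W
  R'_titanium = ln(0.266/0.223)/(2πk) = 0.1763/(2π·23.2) = 0.001210 m·K/W
  R'_ceramic fibre blanket = ln(0.562/0.266)/(2πk) = 0.7480/(2π·0.0774) = 1.538 m·K/W
  R'_mineral wool = ln(0.791/0.562)/(2πk) = 0.3418/(2π·0.0402) = 1.353 m·K/W
  R'_conv,out = 1/(2πr h) = 1/(2π·0.791·7.37) = 0.02730 m·K/W
ΣR = 0.01265 + 0.001210 + 1.538 + 1.353 + 0.02730 = 2.932 m·K/W
Q' = ΔT/ΣR = (390 °C − 20.9 °C)/2.932 = 125.9 W/m
From the inner boundary to the ceramic fibre blanket/mineral wool interface, ΣR_partial = 1.552 m·K/W.
T_interface = T_in − Q'·ΣR_partial = 390 °C − (125.9)(1.552) = 195 °C

T = 195 °C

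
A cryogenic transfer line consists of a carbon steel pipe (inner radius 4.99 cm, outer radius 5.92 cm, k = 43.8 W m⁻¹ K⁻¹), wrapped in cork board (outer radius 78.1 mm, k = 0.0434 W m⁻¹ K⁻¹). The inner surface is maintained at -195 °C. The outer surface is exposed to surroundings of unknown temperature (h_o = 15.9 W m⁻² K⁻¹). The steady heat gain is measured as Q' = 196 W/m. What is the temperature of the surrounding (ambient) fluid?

Sum the resistances:
  R'_carbon steel = ln(0.0592/0.0499)/(2πk) = 0.1709/(2π·43.8) = 6.210×10^-4 m·K/W
  R'_cork board = ln(0.0781/0.0592)/(2πk) = 0.2771/(2π·0.0434) = 1.016 m·K/W
  R'_conv,out = 1/(2πr h) = 1/(2π·0.0781·15.9) = 0.1282 m·K/W
ΣR = 1.145 m·K/W
ΔT = Q'·ΣR = 196 × 1.145 = 224.4 K
Heat flows inward, so T_out = T_in + ΔT = -195 + 224.4 = 29.4 °C

T_out = 29.4 °C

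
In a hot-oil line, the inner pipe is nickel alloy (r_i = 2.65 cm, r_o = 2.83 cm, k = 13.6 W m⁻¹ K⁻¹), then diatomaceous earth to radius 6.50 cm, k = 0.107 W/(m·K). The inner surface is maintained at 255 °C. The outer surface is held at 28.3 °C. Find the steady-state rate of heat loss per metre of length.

Treat each layer as a resistance in series:
  R'_nickel alloy = ln(0.0283/0.0265)/(2πk) = 0.06572/(2π·13.6) = 7.691×10^-4 m·K/W
  R'_diatomaceous earth = ln(0.0650/0.0283)/(2πk) = 0.8315/(2π·0.107) = 1.237 m·K/W
ΣR = 7.691×10^-4 + 1.237 = 1.238 m·K/W
Q' = ΔT/ΣR = (255 °C − 28.3 °C)/1.238 = 183 W/m

Q' = 183 W/m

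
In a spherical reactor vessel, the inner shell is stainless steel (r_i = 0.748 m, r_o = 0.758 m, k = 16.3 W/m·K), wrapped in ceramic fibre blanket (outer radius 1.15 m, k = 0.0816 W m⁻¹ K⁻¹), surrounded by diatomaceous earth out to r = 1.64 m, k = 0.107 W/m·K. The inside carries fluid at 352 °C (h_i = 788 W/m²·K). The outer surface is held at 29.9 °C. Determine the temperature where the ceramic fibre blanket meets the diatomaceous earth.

T = 128 °C

Series thermal resistances, inner to outer:
  R_conv,in = 1/(4πr²h) = 1/(4π·0.748²·788) = 1.805×10^-4 K/W
  R_stainless steel = (1/0.748 − 1/0.758)/(4πk) = 0.01764/(4π·16.3) = 8.611×10^-5 K/W
  R_ceramic fibre blanket = (1/0.758 − 1/1.15)/(4πk) = 0.4497/(4π·0.0816) = 0.4385 K/W
  R_diatomaceous earth = (1/1.15 − 1/1.64)/(4πk) = 0.2598/(4π·0.107) = 0.1932 K/W
ΣR = 1.805×10^-4 + 8.611×10^-5 + 0.4385 + 0.1932 = 0.6320 K/W
Q = ΔT/ΣR = (352 °C − 29.9 °C)/0.6320 = 509.7 W
From the inner boundary to the ceramic fibre blanket/diatomaceous earth interface, ΣR_partial = 0.4388 K/W.
T_interface = T_in − Q·ΣR_partial = 352 °C − (509.7)(0.4388) = 128 °C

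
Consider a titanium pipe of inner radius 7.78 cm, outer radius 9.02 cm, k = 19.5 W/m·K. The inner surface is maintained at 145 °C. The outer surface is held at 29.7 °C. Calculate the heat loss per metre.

Q' = 2πk·ΔT/ln(r₂/r₁) = 2π × 19.5 × 115.3 / ln(0.0902/0.0778) = 95500 W/m

Q' = 95.5 kW/m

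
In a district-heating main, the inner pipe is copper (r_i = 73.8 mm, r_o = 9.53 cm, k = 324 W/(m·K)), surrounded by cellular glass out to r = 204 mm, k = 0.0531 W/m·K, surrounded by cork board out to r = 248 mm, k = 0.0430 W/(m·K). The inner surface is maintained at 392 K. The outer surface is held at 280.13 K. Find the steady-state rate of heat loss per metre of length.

Q' = 37.2 W/m

Treat each layer as a resistance in series:
  R'_copper = ln(0.0953/0.0738)/(2πk) = 0.2557/(2π·324) = 1.256×10^-4 m·K/W
  R'_cellular glass = ln(0.204/0.0953)/(2πk) = 0.7611/(2π·0.0531) = 2.281 m·K/W
  R'_cork board = ln(0.248/0.204)/(2πk) = 0.1953/(2π·0.0430) = 0.7229 m·K/W
ΣR = 1.256×10^-4 + 2.281 + 0.7229 = 3.004 m·K/W
Q' = ΔT/ΣR = (392 K − 280.13 K)/3.004 = 37.2 W/m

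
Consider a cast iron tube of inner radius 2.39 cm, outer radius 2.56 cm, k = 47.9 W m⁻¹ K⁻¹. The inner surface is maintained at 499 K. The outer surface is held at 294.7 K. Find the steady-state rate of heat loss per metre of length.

Q' = 895 kW/m

Q' = 2πk·ΔT/ln(r₂/r₁) = 2π × 47.9 × 204.3 / ln(0.0256/0.0239) = 8.95×10^5 W/m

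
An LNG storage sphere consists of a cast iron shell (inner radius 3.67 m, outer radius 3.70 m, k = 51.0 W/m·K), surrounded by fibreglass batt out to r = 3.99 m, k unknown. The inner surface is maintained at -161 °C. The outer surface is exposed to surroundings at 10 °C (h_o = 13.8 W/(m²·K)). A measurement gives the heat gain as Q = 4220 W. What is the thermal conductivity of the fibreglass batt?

ΣR = ΔT/Q = |-161 − 10|/4220 = 0.04052 K/W
Known resistances:
  R_cast iron = (1/3.67 − 1/3.70)/(4πk) = 0.002209/(4π·51.0) = 3.447×10^-6 K/W
  R_conv,out = 1/(4πr²h) = 1/(4π·3.99²·13.8) = 3.622×10^-4 K/W
R_fibreglass batt = ΣR − ΣR_known = 0.04052 − 3.656×10^-4 = 0.04015 K/W
(1/r₁−1/r₂)/(4πk) = 0.04015 ⇒ k = 0.01964/(4π·0.04015) = 0.0389 W/m·K

k = 0.0389 W/m·K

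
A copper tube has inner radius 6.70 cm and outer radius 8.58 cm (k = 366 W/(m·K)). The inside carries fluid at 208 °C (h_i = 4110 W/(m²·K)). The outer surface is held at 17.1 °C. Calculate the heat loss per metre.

Treat each layer as a resistance in series:
  R'_conv,in = 1/(2πr h) = 1/(2π·0.0670·4110) = 5.780×10^-4 m·K/W
  R'_copper = ln(0.0858/0.0670)/(2πk) = 0.2473/(2π·366) = 1.075×10^-4 m·K/W
ΣR = 5.780×10^-4 + 1.075×10^-4 = 6.855×10^-4 m·K/W
Q' = ΔT/ΣR = (208 °C − 17.1 °C)/6.855×10^-4 = 2.78×10^5 W/m

Q' = 2.78×10^5 W/m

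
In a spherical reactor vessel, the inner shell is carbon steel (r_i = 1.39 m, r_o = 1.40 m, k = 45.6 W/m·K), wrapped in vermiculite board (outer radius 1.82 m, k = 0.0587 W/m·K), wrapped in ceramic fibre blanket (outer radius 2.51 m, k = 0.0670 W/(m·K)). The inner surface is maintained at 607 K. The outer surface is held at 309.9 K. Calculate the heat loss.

Q = 737 W

Treat each layer as a resistance in series:
  R_carbon steel = (1/1.39 − 1/1.40)/(4πk) = 0.005139/(4π·45.6) = 8.968×10^-6 K/W
  R_vermiculite board = (1/1.40 − 1/1.82)/(4πk) = 0.1648/(4π·0.0587) = 0.2235 K/W
  R_ceramic fibre blanket = (1/1.82 − 1/2.51)/(4πk) = 0.1510/(4π·0.0670) = 0.1794 K/W
ΣR = 8.968×10^-6 + 0.2235 + 0.1794 = 0.4029 K/W
Q = ΔT/ΣR = (607 K − 309.9 K)/0.4029 = 737 W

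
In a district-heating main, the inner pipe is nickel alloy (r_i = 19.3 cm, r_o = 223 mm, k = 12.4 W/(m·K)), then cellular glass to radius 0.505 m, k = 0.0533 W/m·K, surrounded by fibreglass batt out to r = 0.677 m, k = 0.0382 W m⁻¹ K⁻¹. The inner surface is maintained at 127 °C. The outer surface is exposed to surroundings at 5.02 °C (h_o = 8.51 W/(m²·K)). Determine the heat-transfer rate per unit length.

Treat each layer as a resistance in series:
  R'_nickel alloy = ln(0.223/0.193)/(2πk) = 0.1445/(2π·12.4) = 0.001854 m·K/W
  R'_cellular glass = ln(0.505/0.223)/(2πk) = 0.8174/(2π·0.0533) = 2.441 m·K/W
  R'_fibreglass batt = ln(0.677/0.505)/(2πk) = 0.2931/(2π·0.0382) = 1.221 m·K/W
  R'_conv,out = 1/(2πr h) = 1/(2π·0.677·8.51) = 0.02762 m·K/W
ΣR = 0.001854 + 2.441 + 1.221 + 0.02762 = 3.691 m·K/W
Q' = ΔT/ΣR = (127 °C − 5.02 °C)/3.691 = 33.0 W/m

Q' = 33.0 W/m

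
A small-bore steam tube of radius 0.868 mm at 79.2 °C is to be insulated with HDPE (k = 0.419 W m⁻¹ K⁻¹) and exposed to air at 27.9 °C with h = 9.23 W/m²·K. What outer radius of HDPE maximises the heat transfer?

For a cylinder, r_cr = k_ins/h = 0.419/9.23 = 0.0454 m = 4.54 cm

r_cr = 4.54 cm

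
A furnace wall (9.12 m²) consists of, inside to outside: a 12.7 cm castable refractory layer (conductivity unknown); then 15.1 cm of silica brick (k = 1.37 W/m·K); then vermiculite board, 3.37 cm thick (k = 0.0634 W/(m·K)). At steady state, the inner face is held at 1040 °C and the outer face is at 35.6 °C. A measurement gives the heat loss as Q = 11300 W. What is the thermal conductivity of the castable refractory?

ΣR = ΔT/Q = |1040 − 35.6|/11300 = 0.08888 K/W
Known resistances:
  R_silica brick = L/(kA) = 0.151/(1.37·9.12) = 0.01209 K/W
  R_vermiculite board = L/(kA) = 0.0337/(0.0634·9.12) = 0.05828 K/W
R_castable refractory = ΣR − ΣR_known = 0.08888 − 0.07037 = 0.01851 K/W
L/(kA) = 0.01851 ⇒ k = 0.127/(0.01851·9.12) = 0.752 W/m·K

k = 0.752 W/m·K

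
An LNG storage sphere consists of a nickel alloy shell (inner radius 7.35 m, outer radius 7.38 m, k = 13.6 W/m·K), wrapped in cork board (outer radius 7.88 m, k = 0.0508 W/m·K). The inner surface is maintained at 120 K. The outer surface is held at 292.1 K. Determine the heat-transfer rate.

Q = 12.8 kW

Treat each layer as a resistance in series:
  R_nickel alloy = (1/7.35 − 1/7.38)/(4πk) = 5.531×10^-4/(4π·13.6) = 3.236×10^-6 K/W
  R_cork board = (1/7.38 − 1/7.88)/(4πk) = 0.008598/(4π·0.0508) = 0.01347 K/W
ΣR = 3.236×10^-6 + 0.01347 = 0.01347 K/W
Q = ΔT/ΣR = (120 K − 292.1 K)/0.01347 = -12800 W
(Negative Q ⇒ heat flows inward; heat gain = 12800 W.)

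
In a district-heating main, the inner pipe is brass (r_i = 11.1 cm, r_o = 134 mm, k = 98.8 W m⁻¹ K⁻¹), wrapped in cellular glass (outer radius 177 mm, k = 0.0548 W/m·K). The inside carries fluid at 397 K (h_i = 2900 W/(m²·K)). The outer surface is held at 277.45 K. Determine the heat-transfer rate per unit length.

Series thermal resistances, inner to outer:
  R'_conv,in = 1/(2πr h) = 1/(2π·0.111·2900) = 4.944×10^-4 m·K/W
  R'_brass = ln(0.134/0.111)/(2πk) = 0.1883/(2π·98.8) = 3.033×10^-4 m·K/W
  R'_cellular glass = ln(0.177/0.134)/(2πk) = 0.2783/(2π·0.0548) = 0.8083 m·K/W
ΣR = 4.944×10^-4 + 3.033×10^-4 + 0.8083 = 0.8091 m·K/W
Q' = ΔT/ΣR = (397 K − 277.45 K)/0.8091 = 148 W/m

Q' = 148 W/m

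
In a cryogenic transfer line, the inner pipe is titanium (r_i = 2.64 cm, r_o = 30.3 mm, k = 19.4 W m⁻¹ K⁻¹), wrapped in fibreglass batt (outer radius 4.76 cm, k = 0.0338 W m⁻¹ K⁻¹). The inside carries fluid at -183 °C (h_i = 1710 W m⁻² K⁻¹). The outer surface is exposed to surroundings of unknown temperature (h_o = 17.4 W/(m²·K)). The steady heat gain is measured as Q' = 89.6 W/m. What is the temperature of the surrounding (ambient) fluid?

T_out = 25.2 °C

Sum the resistances:
  R'_conv,in = 1/(2πr h) = 1/(2π·0.0264·1710) = 0.003525 m·K/W
  R'_titanium = ln(0.0303/0.0264)/(2πk) = 0.1378/(2π·19.4) = 0.001130 m·K/W
  R'_fibreglass batt = ln(0.0476/0.0303)/(2πk) = 0.4517/(2π·0.0338) = 2.127 m·K/W
  R'_conv,out = 1/(2πr h) = 1/(2π·0.0476·17.4) = 0.1922 m·K/W
ΣR = 2.324 m·K/W
ΔT = Q'·ΣR = 89.6 × 2.324 = 208.2 K
Heat flows inward, so T_out = T_in + ΔT = -183 + 208.2 = 25.2 °C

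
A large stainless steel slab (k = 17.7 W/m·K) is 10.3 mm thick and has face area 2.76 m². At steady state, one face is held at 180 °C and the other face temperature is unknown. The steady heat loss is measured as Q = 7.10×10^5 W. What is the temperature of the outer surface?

Series resistances:
  R_stainless steel = L/(kA) = 0.0103/(17.7·2.76) = 2.108×10^-4 K/W
ΣR = 2.108×10^-4 K/W
ΔT = Q·ΣR = 7.10×10^5 × 2.108×10^-4 = 149.7 K
Heat flows outward, so T_out = T_in − ΔT = 180 − 149.7 = 30.3 °C

T_out = 30.3 °C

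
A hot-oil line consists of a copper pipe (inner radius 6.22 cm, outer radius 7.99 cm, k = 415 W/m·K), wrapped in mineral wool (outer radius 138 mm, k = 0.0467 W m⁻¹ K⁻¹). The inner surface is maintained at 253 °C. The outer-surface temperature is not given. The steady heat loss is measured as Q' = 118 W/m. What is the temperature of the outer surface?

T_out = 33.2 °C

Sum the resistances:
  R'_copper = ln(0.0799/0.0622)/(2πk) = 0.2504/(2π·415) = 9.604×10^-5 m·K/W
  R'_mineral wool = ln(0.138/0.0799)/(2πk) = 0.5465/(2π·0.0467) = 1.862 m·K/W
ΣR = 1.863 m·K/W
ΔT = Q'·ΣR = 118 × 1.863 = 219.8 K
Heat flows outward, so T_out = T_in − ΔT = 253 − 219.8 = 33.2 °C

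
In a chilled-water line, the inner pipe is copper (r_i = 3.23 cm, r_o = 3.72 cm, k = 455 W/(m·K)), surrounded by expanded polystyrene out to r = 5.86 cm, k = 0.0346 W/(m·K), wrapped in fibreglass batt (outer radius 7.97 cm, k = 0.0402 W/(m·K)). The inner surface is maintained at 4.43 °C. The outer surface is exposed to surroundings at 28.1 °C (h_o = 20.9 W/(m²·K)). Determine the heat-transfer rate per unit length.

Treat each layer as a resistance in series:
  R'_copper = ln(0.0372/0.0323)/(2πk) = 0.1412/(2π·455) = 4.941×10^-5 m·K/W
  R'_expanded polystyrene = ln(0.0586/0.0372)/(2πk) = 0.4544/(2π·0.0346) = 2.090 m·K/W
  R'_fibreglass batt = ln(0.0797/0.0586)/(2πk) = 0.3075/(2π·0.0402) = 1.218 m·K/W
  R'_conv,out = 1/(2πr h) = 1/(2π·0.0797·20.9) = 0.09555 m·K/W
ΣR = 4.941×10^-5 + 2.090 + 1.218 + 0.09555 = 3.404 m·K/W
Q' = ΔT/ΣR = (4.43 °C − 28.1 °C)/3.404 = -6.95 W/m
(Negative Q' ⇒ heat flows inward; heat gain = 6.95 W/m.)

Q' = 6.95 W/m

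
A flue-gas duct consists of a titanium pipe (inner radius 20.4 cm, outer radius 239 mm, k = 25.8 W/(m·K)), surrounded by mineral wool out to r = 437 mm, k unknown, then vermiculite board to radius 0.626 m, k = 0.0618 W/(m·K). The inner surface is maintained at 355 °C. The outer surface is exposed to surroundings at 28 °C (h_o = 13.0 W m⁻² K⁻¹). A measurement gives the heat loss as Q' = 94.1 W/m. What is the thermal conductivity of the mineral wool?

k = 0.0380 W/m·K

ΣR = ΔT/Q' = |355 − 28|/94.1 = 3.475 m·K/W
Known resistances:
  R'_titanium = ln(0.239/0.204)/(2πk) = 0.1583/(2π·25.8) = 9.768×10^-4 m·K/W
  R'_vermiculite board = ln(0.626/0.437)/(2πk) = 0.3594/(2π·0.0618) = 0.9256 m·K/W
  R'_conv,out = 1/(2πr h) = 1/(2π·0.626·13.0) = 0.01956 m·K/W
R_mineral wool = ΣR − ΣR_known = 3.475 − 0.9461 = 2.529 m·K/W
ln(r₂/r₁)/(2πk) = 2.529 ⇒ k = 0.6035/(2π·2.529) = 0.0380 W/m·K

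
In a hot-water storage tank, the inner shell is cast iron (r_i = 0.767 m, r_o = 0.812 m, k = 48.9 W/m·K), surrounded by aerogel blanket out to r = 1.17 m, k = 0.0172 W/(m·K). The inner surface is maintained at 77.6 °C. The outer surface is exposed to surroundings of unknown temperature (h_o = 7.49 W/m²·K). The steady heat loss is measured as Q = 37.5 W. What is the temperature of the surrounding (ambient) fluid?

Sum the resistances:
  R_cast iron = (1/0.767 − 1/0.812)/(4πk) = 0.07225/(4π·48.9) = 1.176×10^-4 K/W
  R_aerogel blanket = (1/0.812 − 1/1.17)/(4πk) = 0.3768/(4π·0.0172) = 1.743 K/W
  R_conv,out = 1/(4πr²h) = 1/(4π·1.17²·7.49) = 0.007761 K/W
ΣR = 1.751 K/W
ΔT = Q·ΣR = 37.5 × 1.751 = 65.66 K
Heat flows outward, so T_out = T_in − ΔT = 77.6 − 65.66 = 11.9 °C

T_out = 11.9 °C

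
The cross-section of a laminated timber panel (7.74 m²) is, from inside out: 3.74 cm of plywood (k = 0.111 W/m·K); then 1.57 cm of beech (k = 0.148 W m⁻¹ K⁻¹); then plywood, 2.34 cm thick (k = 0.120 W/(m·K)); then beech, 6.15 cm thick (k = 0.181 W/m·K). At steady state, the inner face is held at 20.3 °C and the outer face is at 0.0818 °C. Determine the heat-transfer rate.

Series thermal resistances, inner to outer:
  R_plywood = L/(kA) = 0.0374/(0.111·7.74) = 0.04353 K/W
  R_beech = L/(kA) = 0.0157/(0.148·7.74) = 0.01371 K/W
  R_plywood = L/(kA) = 0.0234/(0.120·7.74) = 0.02519 K/W
  R_beech = L/(kA) = 0.0615/(0.181·7.74) = 0.04390 K/W
ΣR = 0.04353 + 0.01371 + 0.02519 + 0.04390 = 0.1263 K/W
Q = ΔT/ΣR = (20.3 °C − 0.0818 °C)/0.1263 = 160 W

Q = 160 W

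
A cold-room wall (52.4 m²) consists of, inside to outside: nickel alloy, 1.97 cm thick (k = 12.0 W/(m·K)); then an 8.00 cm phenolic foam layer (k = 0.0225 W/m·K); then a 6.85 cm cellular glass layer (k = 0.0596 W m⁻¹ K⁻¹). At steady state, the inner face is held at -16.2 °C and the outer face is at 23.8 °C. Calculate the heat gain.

Q = 445 W

Treat each layer as a resistance in series:
  R_nickel alloy = L/(kA) = 0.0197/(12.0·52.4) = 3.133×10^-5 K/W
  R_phenolic foam = L/(kA) = 0.0800/(0.0225·52.4) = 0.06785 K/W
  R_cellular glass = L/(kA) = 0.0685/(0.0596·52.4) = 0.02193 K/W
ΣR = 3.133×10^-5 + 0.06785 + 0.02193 = 0.08981 K/W
Q = ΔT/ΣR = (-16.2 °C − 23.8 °C)/0.08981 = -445 W
(Negative Q ⇒ heat flows inward; heat gain = 445 W.)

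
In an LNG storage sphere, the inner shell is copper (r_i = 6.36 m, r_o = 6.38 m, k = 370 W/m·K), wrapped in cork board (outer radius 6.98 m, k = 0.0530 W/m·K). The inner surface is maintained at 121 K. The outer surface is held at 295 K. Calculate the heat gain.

Q = 8600 W

Series thermal resistances, inner to outer:
  R_copper = (1/6.36 − 1/6.38)/(4πk) = 4.929×10^-4/(4π·370) = 1.060×10^-7 K/W
  R_cork board = (1/6.38 − 1/6.98)/(4πk) = 0.01347/(4π·0.0530) = 0.02023 K/W
ΣR = 1.060×10^-7 + 0.02023 = 0.02023 K/W
Q = ΔT/ΣR = (121 K − 295 K)/0.02023 = -8600 W
(Negative Q ⇒ heat flows inward; heat gain = 8600 W.)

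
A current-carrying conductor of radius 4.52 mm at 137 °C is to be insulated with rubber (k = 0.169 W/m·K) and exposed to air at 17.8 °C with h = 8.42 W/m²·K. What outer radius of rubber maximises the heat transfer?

r_cr = 2.01 cm

For a cylinder, r_cr = k_ins/h = 0.169/8.42 = 0.0201 m = 2.01 cm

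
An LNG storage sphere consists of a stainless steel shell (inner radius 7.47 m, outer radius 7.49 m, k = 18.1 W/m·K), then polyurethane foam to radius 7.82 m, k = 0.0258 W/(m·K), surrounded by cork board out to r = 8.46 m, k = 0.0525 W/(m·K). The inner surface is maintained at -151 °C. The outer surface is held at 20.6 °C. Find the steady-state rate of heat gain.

Series thermal resistances, inner to outer:
  R_stainless steel = (1/7.47 − 1/7.49)/(4πk) = 3.575×10^-4/(4π·18.1) = 1.572×10^-6 K/W
  R_polyurethane foam = (1/7.49 − 1/7.82)/(4πk) = 0.005634/(4π·0.0258) = 0.01738 K/W
  R_cork board = (1/7.82 − 1/8.46)/(4πk) = 0.009674/(4π·0.0525) = 0.01466 K/W
ΣR = 1.572×10^-6 + 0.01738 + 0.01466 = 0.03204 K/W
Q = ΔT/ΣR = (-151 °C − 20.6 °C)/0.03204 = -5360 W
(Negative Q ⇒ heat flows inward; heat gain = 5360 W.)

Q = 5.36 kW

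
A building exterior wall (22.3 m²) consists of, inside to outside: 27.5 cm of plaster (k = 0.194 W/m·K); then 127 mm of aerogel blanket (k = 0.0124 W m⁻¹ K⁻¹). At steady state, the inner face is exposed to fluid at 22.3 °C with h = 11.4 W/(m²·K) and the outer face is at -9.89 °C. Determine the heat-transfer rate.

Q = 61.1 W

Treat each layer as a resistance in series:
  R_conv,in = 1/(hA) = 1/(11.4·22.3) = 0.003934 K/W
  R_plaster = L/(kA) = 0.275/(0.194·22.3) = 0.06357 K/W
  R_aerogel blanket = L/(kA) = 0.127/(0.0124·22.3) = 0.4593 K/W
ΣR = 0.003934 + 0.06357 + 0.4593 = 0.5268 K/W
Q = ΔT/ΣR = (22.3 °C − -9.89 °C)/0.5268 = 61.1 W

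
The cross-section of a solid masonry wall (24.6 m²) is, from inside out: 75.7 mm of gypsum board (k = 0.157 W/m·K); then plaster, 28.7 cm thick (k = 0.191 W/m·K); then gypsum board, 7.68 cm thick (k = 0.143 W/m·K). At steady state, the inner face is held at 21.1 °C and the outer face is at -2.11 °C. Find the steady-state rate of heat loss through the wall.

Series thermal resistances, inner to outer:
  R_gypsum board = L/(kA) = 0.0757/(0.157·24.6) = 0.01960 K/W
  R_plaster = L/(kA) = 0.287/(0.191·24.6) = 0.06108 K/W
  R_gypsum board = L/(kA) = 0.0768/(0.143·24.6) = 0.02183 K/W
ΣR = 0.01960 + 0.06108 + 0.02183 = 0.1025 K/W
Q = ΔT/ΣR = (21.1 °C − -2.11 °C)/0.1025 = 226 W

Q = 226 W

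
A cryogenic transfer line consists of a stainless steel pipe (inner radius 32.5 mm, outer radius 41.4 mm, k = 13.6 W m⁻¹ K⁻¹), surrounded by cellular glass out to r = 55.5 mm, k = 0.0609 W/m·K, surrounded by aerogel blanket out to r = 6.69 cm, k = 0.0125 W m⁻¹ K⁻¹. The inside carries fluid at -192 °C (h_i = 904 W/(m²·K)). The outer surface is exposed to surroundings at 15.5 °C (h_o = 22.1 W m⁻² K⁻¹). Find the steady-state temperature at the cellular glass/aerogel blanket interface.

T = -143 °C

Series thermal resistances, inner to outer:
  R'_conv,in = 1/(2πr h) = 1/(2π·0.0325·904) = 0.005417 m·K/W
  R'_stainless steel = ln(0.0414/0.0325)/(2πk) = 0.2420/(2π·13.6) = 0.002832 m·K/W
  R'_cellular glass = ln(0.0555/0.0414)/(2πk) = 0.2931/(2π·0.0609) = 0.7660 m·K/W
  R'_aerogel blanket = ln(0.0669/0.0555)/(2πk) = 0.1868/(2π·0.0125) = 2.379 m·K/W
  R'_conv,out = 1/(2πr h) = 1/(2π·0.0669·22.1) = 0.1076 m·K/W
ΣR = 0.005417 + 0.002832 + 0.7660 + 2.379 + 0.1076 = 3.261 m·K/W
Q' = ΔT/ΣR = (-192 °C − 15.5 °C)/3.261 = -63.63 W/m
From the inner boundary to the cellular glass/aerogel blanket interface, ΣR_partial = 0.7742 m·K/W.
T_interface = T_in − Q'·ΣR_partial = -192 °C − (-63.63)(0.7742) = -143 °C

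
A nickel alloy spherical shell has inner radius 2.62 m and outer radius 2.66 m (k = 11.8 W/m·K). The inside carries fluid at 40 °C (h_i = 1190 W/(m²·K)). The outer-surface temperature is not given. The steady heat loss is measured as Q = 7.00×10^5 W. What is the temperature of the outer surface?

T_out = 6.09 °C

Series resistances:
  R_conv,in = 1/(4πr²h) = 1/(4π·2.62²·1190) = 9.742×10^-6 K/W
  R_nickel alloy = (1/2.62 − 1/2.66)/(4πk) = 0.005740/(4π·11.8) = 3.871×10^-5 K/W
ΣR = 4.845×10^-5 K/W
ΔT = Q·ΣR = 7.00×10^5 × 4.845×10^-5 = 33.91 K
Heat flows outward, so T_out = T_in − ΔT = 40 − 33.91 = 6.09 °C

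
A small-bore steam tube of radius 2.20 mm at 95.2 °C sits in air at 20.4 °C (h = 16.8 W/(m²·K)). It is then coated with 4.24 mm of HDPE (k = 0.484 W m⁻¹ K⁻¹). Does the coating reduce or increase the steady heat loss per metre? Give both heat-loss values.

increases: 17.4 → 41.0 W/m

Critical radius for a cylinder: r_cr = k/h = 0.0288 m = 2.88 cm.
Outer radius after coating: r₂ = 0.00220 + 0.00424 = 0.00644 m.
Since r₁ < r_cr and r₂ ≤ r_cr, the coating moves toward the maximum at r_cr — heat loss rises.
Bare: R = 1/(2πr₁h) = 4.306 m·K/W; Q = 74.8/4.306 = 17.4 W/m.
Coated: R = R_cond + R_conv = 1.824 m·K/W; Q = 74.8/1.824 = 41.0 W/m.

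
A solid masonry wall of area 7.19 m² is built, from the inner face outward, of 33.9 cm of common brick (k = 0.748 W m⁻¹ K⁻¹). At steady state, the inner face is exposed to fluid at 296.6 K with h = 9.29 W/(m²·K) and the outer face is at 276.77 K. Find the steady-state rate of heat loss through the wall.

Series thermal resistances, inner to outer:
  R_conv,in = 1/(hA) = 1/(9.29·7.19) = 0.01497 K/W
  R_common brick = L/(kA) = 0.339/(0.748·7.19) = 0.06303 K/W
ΣR = 0.01497 + 0.06303 = 0.07800 K/W
Q = ΔT/ΣR = (296.6 K − 276.77 K)/0.07800 = 254 W

Q = 254 W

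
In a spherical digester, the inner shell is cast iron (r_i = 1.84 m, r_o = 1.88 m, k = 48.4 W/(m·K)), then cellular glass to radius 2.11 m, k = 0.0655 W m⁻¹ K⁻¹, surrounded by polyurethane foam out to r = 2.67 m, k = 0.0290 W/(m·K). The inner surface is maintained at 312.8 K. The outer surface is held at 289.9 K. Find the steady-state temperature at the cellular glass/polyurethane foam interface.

T = 308.1 K

Treat each layer as a resistance in series:
  R_cast iron = (1/1.84 − 1/1.88)/(4πk) = 0.01156/(4π·48.4) = 1.901×10^-5 K/W
  R_cellular glass = (1/1.88 − 1/2.11)/(4πk) = 0.05798/(4π·0.0655) = 0.07044 K/W
  R_polyurethane foam = (1/2.11 − 1/2.67)/(4πk) = 0.09940/(4π·0.0290) = 0.2728 K/W
ΣR = 1.901×10^-5 + 0.07044 + 0.2728 = 0.3433 K/W
Q = ΔT/ΣR = (312.8 K − 289.9 K)/0.3433 = 66.71 W
From the inner boundary to the cellular glass/polyurethane foam interface, ΣR_partial = 0.07046 K/W.
T_interface = T_in − Q·ΣR_partial = 312.8 K − (66.71)(0.07046) = 308.1 K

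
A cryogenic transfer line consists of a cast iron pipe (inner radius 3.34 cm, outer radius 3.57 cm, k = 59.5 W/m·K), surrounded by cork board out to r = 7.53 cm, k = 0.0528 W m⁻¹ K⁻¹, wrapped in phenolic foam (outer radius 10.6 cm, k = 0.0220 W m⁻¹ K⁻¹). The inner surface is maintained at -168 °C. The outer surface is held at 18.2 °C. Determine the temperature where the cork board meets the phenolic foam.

Resistance network (inner→outer):
  R'_cast iron = ln(0.0357/0.0334)/(2πk) = 0.06659/(2π·59.5) = 1.781×10^-4 m·K/W
  R'_cork board = ln(0.0753/0.0357)/(2πk) = 0.7463/(2π·0.0528) = 2.250 m·K/W
  R'_phenolic foam = ln(0.106/0.0753)/(2πk) = 0.3420/(2π·0.0220) = 2.474 m·K/W
ΣR = 1.781×10^-4 + 2.250 + 2.474 = 4.724 m·K/W
Q' = ΔT/ΣR = (-168 °C − 18.2 °C)/4.724 = -39.42 W/m
From the inner boundary to the cork board/phenolic foam interface, ΣR_partial = 2.250 m·K/W.
T_interface = T_in − Q'·ΣR_partial = -168 °C − (-39.42)(2.250) = -79.3 °C

T = -79.3 °C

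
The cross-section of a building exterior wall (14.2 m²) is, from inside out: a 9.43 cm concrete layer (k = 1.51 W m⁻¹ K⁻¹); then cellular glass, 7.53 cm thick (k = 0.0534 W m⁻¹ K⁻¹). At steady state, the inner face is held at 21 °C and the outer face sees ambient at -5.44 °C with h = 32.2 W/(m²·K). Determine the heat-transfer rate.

Resistance network (inner→outer):
  R_concrete = L/(kA) = 0.0943/(1.51·14.2) = 0.004398 K/W
  R_cellular glass = L/(kA) = 0.0753/(0.0534·14.2) = 0.09930 K/W
  R_conv,out = 1/(hA) = 1/(32.2·14.2) = 0.002187 K/W
ΣR = 0.004398 + 0.09930 + 0.002187 = 0.1059 K/W
Q = ΔT/ΣR = (21 °C − -5.44 °C)/0.1059 = 250 W

Q = 250 W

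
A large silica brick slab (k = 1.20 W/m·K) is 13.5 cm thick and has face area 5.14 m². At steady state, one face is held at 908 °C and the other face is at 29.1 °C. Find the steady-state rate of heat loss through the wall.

Q = 40.2 kW

Q = kA·ΔT/L = 1.20 × 5.14 × |908 °C − 29.1 °C| / 0.135 = 40200 W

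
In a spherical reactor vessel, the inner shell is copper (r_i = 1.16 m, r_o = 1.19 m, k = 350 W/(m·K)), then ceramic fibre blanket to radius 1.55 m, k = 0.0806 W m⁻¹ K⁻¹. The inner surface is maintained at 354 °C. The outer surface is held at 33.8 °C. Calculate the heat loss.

Q = 1660 W

Treat each layer as a resistance in series:
  R_copper = (1/1.16 − 1/1.19)/(4πk) = 0.02173/(4π·350) = 4.941×10^-6 K/W
  R_ceramic fibre blanket = (1/1.19 − 1/1.55)/(4πk) = 0.1952/(4π·0.0806) = 0.1927 K/W
ΣR = 4.941×10^-6 + 0.1927 = 0.1927 K/W
Q = ΔT/ΣR = (354 °C − 33.8 °C)/0.1927 = 1660 W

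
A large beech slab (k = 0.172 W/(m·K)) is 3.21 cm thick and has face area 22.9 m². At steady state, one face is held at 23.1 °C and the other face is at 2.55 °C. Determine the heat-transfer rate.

Q = kA·ΔT/L = 0.172 × 22.9 × |23.1 °C − 2.55 °C| / 0.0321 = 2520 W

Q = 2.52 kW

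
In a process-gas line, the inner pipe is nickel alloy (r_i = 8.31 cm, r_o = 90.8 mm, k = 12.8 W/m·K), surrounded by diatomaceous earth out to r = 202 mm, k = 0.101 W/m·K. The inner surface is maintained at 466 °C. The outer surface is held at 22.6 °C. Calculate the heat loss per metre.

Series thermal resistances, inner to outer:
  R'_nickel alloy = ln(0.0908/0.0831)/(2πk) = 0.08861/(2π·12.8) = 0.001102 m·K/W
  R'_diatomaceous earth = ln(0.202/0.0908)/(2πk) = 0.7996/(2π·0.101) = 1.260 m·K/W
ΣR = 0.001102 + 1.260 = 1.261 m·K/W
Q' = ΔT/ΣR = (466 °C − 22.6 °C)/1.261 = 352 W/m

Q' = 352 W/m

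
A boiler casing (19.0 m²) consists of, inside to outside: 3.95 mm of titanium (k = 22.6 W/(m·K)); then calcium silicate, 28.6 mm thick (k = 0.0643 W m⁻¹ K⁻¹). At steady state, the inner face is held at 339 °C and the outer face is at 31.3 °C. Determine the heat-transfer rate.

Treat each layer as a resistance in series:
  R_titanium = L/(kA) = 0.00395/(22.6·19.0) = 9.199×10^-6 K/W
  R_calcium silicate = L/(kA) = 0.0286/(0.0643·19.0) = 0.02341 K/W
ΣR = 9.199×10^-6 + 0.02341 = 0.02342 K/W
Q = ΔT/ΣR = (339 °C − 31.3 °C)/0.02342 = 13100 W

Q = 13.1 kW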